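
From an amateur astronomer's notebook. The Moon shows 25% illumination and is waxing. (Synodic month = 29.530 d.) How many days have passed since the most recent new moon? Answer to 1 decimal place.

4.9 days

From f = (1 − cos θ)/2: cos θ = 1 − 2×0.25 = 0.500; arccos → 60.0°.
Before full moon the principal value applies: θ = 60.0°.
At 360°/29.530 d per day, 60.0° corresponds to 4.92 days.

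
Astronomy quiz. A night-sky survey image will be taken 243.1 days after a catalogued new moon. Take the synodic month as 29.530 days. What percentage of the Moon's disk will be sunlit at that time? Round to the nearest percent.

243.1/29.530 = 8.232 lunations, so 8 complete cycles and 6.86 d into the next.
Elongation θ = 360° × 6.86/29.530 ≈ 83.6°.
Illuminated fraction = (1 − cos 83.6°)/2 = (1 − 0.111)/2 ≈ 0.445, so 44%.

44%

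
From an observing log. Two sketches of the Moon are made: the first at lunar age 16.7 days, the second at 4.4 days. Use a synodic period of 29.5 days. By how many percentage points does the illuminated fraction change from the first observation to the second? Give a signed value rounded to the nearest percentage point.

θ₁ = 360° × 16.7/29.5 = 203.8°, f₁ = (1 − cos θ₁)/2 = 0.957.
θ₂ = 360° × 4.4/29.5 = 53.7°, f₂ = (1 − cos θ₂)/2 = 0.204.
Change = f₂ − f₁ = -0.754 → -75 percentage points.

-75 percentage points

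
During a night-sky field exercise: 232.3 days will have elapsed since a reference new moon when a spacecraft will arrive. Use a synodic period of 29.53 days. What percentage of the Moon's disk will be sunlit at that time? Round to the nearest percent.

17%

232.3 d spans 7 complete synodic months (7 × 29.53 = 206.71 d) plus 25.59 d.
The Moon has covered 25.59/29.53 of its cycle, so θ ≈ 360° × 25.59/29.53 = 312.0°.
With cos θ = 0.669, the lit fraction is (1 − 0.669)/2 ≈ 0.166, so 17%.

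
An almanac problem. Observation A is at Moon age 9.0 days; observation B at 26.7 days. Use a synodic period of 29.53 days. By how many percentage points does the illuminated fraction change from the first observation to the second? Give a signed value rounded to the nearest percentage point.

First observation: θ = 360°·9.0/29.53 = 109.7°, so f = 0.669.
Second observation: θ = 325.5°, f = 0.088.
Δf = 0.088 − 0.669 = -0.581, i.e. -58 pp.

-58 percentage points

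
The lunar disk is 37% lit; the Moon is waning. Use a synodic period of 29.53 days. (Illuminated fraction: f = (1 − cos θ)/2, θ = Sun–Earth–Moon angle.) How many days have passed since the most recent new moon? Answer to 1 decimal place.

From f = (1 − cos θ)/2: cos θ = 1 − 2×0.37 = 0.260; arccos → 74.9°.
Since the Moon is past full (waning), take the reflex angle: θ = 360° − 74.9° = 285.1°.
Age = 29.53 × 285.1°/360° ≈ 23.38 days.

23.4 days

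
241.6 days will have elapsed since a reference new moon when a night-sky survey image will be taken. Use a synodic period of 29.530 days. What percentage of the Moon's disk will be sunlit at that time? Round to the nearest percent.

29%

Reduce mod P: 241.6 − 8×29.530 = 5.36 d into the current lunation.
The Moon has covered 5.36/29.530 of its cycle, so θ ≈ 360° × 5.36/29.530 = 65.3°.
cos 65.3° = 0.417, so f = (1 − 0.417)/2 = 0.291, so 29%.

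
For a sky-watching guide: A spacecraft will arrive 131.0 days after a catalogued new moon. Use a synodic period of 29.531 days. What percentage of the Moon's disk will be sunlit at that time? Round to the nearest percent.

96%

Reduce mod P: 131.0 − 4×29.531 = 12.88 d into the current lunation.
The Moon has covered 12.88/29.531 of its cycle, so θ ≈ 360° × 12.88/29.531 = 157.0°.
Illuminated fraction = (1 − cos 157.0°)/2 = (1 − (-0.920))/2 ≈ 0.960, so 96%.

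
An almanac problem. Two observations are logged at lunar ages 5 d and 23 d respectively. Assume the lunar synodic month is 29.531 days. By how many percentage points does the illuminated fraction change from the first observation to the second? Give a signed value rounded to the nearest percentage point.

θ₁ = 360° × 5/29.531 = 61.0°, f₁ = (1 − cos θ₁)/2 = 0.257.
θ₂ = 360° × 23/29.531 = 280.4°, f₂ = (1 − cos θ₂)/2 = 0.410.
Change = f₂ − f₁ = +0.153 → +15 percentage points.

+15 pp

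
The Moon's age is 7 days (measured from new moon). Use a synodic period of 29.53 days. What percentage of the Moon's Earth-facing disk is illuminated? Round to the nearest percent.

46%

Phase angle: θ = 360°·(7 d)/(29.53 d) = 85.3°.
cos 85.3° = 0.081, so f = (1 − 0.081)/2 = 0.459, so 46%.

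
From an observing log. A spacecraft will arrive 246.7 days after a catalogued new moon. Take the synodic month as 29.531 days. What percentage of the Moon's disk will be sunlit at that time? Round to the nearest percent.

80%

246.7/29.531 = 8.354 lunations, so 8 complete cycles and 10.45 d into the next.
Phase angle: θ = 360°·(10.45 d)/(29.531 d) = 127.4°.
Illuminated fraction = (1 − cos 127.4°)/2 = (1 − (-0.608))/2 ≈ 0.804, so 80%.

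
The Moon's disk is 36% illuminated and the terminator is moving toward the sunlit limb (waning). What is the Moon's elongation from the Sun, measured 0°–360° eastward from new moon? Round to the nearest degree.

286°

cos θ = 1 − 2f = 0.280, giving a principal value of 73.7°.
Waning ⇒ past full, so θ = 360° − 73.7° = 286.3°.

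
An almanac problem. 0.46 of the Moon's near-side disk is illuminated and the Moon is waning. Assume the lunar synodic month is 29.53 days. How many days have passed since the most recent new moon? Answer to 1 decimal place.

22.5 days

From f = (1 − cos θ)/2: cos θ = 1 − 2×0.46 = 0.080; arccos → 85.4°.
Waning ⇒ past full, so θ = 360° − 85.4° = 274.6°.
At 360°/29.53 d per day, 274.6° corresponds to 22.52 days.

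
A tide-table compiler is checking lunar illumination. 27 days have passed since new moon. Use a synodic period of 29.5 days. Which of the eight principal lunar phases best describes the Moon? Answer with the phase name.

At 27/29.5 of the cycle, θ ≈ 329° — the waning crescent range.

waning crescent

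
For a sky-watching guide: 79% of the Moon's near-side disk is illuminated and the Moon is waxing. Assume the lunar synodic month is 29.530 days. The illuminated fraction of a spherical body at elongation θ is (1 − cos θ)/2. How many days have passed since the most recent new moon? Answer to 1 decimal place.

10.3 days

Invert f = (1 − cos θ)/2 to get cos θ = 1 − 2(0.79) = -0.580, hence θ₀ = arccos -0.580 = 125.5°.
Waxing ⇒ before full, so θ = 125.5°.
At 360°/29.530 d per day, 125.5° corresponds to 10.29 days.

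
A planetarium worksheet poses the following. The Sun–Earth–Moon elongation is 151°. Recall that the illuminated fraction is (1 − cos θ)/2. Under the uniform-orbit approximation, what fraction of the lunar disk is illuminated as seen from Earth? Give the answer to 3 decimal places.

0.937

f = (1 − cos 151°)/2 = (1 − (-0.875))/2 ≈ 0.937.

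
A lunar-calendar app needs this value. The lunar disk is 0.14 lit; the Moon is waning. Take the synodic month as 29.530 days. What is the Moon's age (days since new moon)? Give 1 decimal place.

Invert f = (1 − cos θ)/2 to get cos θ = 1 − 2(0.14) = 0.720, hence θ₀ = arccos 0.720 = 43.9°.
A waning Moon lies in 180°–360°, so θ = 360° − 43.9° = 316.1°.
Age = 29.530 × 316.1°/360° ≈ 25.93 days.

25.9 days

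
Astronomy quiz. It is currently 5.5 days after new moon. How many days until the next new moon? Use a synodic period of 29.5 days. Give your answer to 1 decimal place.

24.0 days

One full lunation from the last new moon is 29.5 d; remaining = 29.5 − 5.5 = 24.000 d.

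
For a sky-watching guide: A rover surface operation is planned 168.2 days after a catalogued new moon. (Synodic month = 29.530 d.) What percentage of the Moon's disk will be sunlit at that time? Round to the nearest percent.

168.2/29.530 = 5.696 lunations, so 5 complete cycles and 20.55 d into the next.
Elongation θ = 360° × 20.55/29.530 ≈ 250.5°.
Illuminated fraction = (1 − cos 250.5°)/2 = (1 − (-0.333))/2 ≈ 0.667, so 67%.

67%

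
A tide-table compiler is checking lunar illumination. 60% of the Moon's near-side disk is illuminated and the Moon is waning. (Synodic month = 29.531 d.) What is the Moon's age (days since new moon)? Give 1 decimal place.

From f = (1 − cos θ)/2: cos θ = 1 − 2×0.60 = -0.200; arccos → 101.5°.
Waning ⇒ past full, so θ = 360° − 101.5° = 258.5°.
Age = 29.531 × 258.5°/360° ≈ 21.20 days.

21.2 days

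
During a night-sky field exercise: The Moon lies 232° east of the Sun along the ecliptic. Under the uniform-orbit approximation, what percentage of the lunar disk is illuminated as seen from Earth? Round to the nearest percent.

f = (1 − cos 232°)/2 = (1 − (-0.616))/2 ≈ 0.808, i.e. 81%.

81%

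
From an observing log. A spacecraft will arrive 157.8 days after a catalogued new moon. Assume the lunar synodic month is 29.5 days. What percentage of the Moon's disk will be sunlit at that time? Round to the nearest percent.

79%

Reduce mod P: 157.8 − 5×29.5 = 10.30 d into the current lunation.
Elongation θ = 360° × 10.30/29.5 ≈ 125.7°.
Illuminated fraction = (1 − cos 125.7°)/2 = (1 − (-0.583))/2 ≈ 0.792, so 79%.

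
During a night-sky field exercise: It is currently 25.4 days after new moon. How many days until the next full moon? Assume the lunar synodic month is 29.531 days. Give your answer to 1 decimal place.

18.9 days

Full moon occurs at elongation 180°, i.e. at age 29.531 × 180/360 = 14.765 d.
Already past this cycle's full moon; the next is at 14.765 + 29.531 = 44.296 d, so 44.296 − 25.4 = 18.896 days.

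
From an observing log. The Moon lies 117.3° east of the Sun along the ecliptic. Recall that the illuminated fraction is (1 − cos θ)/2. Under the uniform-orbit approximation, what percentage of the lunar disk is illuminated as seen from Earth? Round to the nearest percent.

73%

f = (1 − cos 117.3°)/2 = (1 − (-0.459))/2 ≈ 0.729, i.e. 73%.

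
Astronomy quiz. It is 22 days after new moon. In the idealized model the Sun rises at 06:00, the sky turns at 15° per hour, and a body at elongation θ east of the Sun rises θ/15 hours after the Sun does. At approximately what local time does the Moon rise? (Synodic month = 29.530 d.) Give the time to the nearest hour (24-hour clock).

Elongation θ = 360° × 22/29.530 ≈ 268.2°.
Delay after the Sun = 268.2° / (15°/h) ≈ 17.88 h.
06:00 + 17.88 h ≈ 23:53 → 00:00 to the nearest hour.

00:00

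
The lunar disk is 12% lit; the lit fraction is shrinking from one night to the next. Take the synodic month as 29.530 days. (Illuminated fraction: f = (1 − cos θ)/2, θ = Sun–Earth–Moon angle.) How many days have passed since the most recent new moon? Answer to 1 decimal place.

26.2 days

cos θ = 1 − 2f = 0.760, giving a principal value of 40.5°.
A waning Moon lies in 180°–360°, so θ = 360° − 40.5° = 319.5°.
Age = 29.530 × 319.5°/360° ≈ 26.20 days.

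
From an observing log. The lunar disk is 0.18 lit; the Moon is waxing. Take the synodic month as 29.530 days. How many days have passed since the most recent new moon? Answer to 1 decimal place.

cos θ = 1 − 2f = 0.640, giving a principal value of 50.2°.
Waxing ⇒ before full, so θ = 50.2°.
At 360°/29.530 d per day, 50.2° corresponds to 4.12 days.

4.1 days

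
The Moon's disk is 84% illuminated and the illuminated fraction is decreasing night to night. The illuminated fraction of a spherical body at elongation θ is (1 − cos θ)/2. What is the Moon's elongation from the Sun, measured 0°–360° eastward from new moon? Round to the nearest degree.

cos θ = 1 − 2f = -0.680, giving a principal value of 132.8°.
Since the Moon is past full (waning), take the reflex angle: θ = 360° − 132.8° = 227.2°.

227°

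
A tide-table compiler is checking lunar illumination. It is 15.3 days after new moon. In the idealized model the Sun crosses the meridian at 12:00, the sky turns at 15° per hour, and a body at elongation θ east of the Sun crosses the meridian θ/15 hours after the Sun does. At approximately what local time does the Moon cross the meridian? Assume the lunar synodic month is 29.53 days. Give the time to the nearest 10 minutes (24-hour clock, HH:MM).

00:30

The Moon has covered 15.3/29.53 of its cycle, so θ ≈ 360° × 15.3/29.53 = 186.5°.
Delay after the Sun = 186.5° / (15°/h) ≈ 12.43 h.
12:00 + 12.435 h ≈ 00:26 → 00:30 to the nearest ten minutes.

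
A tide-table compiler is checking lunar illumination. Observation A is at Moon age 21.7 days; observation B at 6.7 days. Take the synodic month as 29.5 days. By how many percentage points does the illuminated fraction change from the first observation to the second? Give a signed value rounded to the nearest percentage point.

θ₁ = 360° × 21.7/29.5 = 264.8°, f₁ = (1 − cos θ₁)/2 = 0.545.
θ₂ = 360° × 6.7/29.5 = 81.8°, f₂ = (1 − cos θ₂)/2 = 0.428.
Change = f₂ − f₁ = -0.117 → -12 percentage points.

-12 percentage points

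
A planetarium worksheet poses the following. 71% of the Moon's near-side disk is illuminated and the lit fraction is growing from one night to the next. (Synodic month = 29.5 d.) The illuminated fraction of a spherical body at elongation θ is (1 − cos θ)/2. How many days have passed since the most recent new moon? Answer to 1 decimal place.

9.4 days

From f = (1 − cos θ)/2: cos θ = 1 − 2×0.71 = -0.420; arccos → 114.8°.
Before full moon the principal value applies: θ = 114.8°.
Age = 29.5 × 114.8°/360° ≈ 9.41 days.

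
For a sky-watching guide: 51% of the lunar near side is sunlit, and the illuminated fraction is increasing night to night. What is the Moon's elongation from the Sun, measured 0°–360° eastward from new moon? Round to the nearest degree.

Invert f = (1 − cos θ)/2 to get cos θ = 1 − 2(0.51) = -0.020, hence θ₀ = arccos -0.020 = 91.1°.
Waxing ⇒ before full, so θ = 91.1°.

91°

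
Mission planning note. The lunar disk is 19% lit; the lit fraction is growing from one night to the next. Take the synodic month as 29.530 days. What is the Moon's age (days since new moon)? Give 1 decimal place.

4.2 days

Invert f = (1 − cos θ)/2 to get cos θ = 1 − 2(0.19) = 0.620, hence θ₀ = arccos 0.620 = 51.7°.
Before full moon the principal value applies: θ = 51.7°.
That fraction of the synodic month is 51.7/360 × 29.530 d ≈ 4.24 d.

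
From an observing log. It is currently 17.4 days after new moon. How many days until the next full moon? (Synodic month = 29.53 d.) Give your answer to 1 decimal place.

Full moon occurs at elongation 180°, i.e. at age 29.53 × 180/360 = 14.765 d.
This lunation's full moon (14.765 d) has passed, so add one period: 44.295 − 17.4 = 26.895 days.

26.9 days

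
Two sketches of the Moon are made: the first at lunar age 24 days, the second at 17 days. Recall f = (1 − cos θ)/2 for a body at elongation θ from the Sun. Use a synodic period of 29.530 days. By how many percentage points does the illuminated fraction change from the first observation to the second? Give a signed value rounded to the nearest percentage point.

+64 percentage points

θ₁ = 360° × 24/29.530 = 292.6°, f₁ = (1 − cos θ₁)/2 = 0.308.
θ₂ = 360° × 17/29.530 = 207.2°, f₂ = (1 − cos θ₂)/2 = 0.945.
Change = f₂ − f₁ = +0.637 → +64 percentage points.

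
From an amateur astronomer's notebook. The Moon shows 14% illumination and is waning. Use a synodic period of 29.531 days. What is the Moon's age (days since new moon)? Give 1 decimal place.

25.9 days

cos θ = 1 − 2f = 0.720, giving a principal value of 43.9°.
Waning ⇒ past full, so θ = 360° − 43.9° = 316.1°.
At 360°/29.531 d per day, 316.1° corresponds to 25.93 days.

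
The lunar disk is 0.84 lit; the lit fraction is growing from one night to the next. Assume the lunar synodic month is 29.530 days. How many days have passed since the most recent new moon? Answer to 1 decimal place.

Invert f = (1 − cos θ)/2 to get cos θ = 1 − 2(0.84) = -0.680, hence θ₀ = arccos -0.680 = 132.8°.
Waxing ⇒ before full, so θ = 132.8°.
That fraction of the synodic month is 132.8/360 × 29.530 d ≈ 10.90 d.

10.9 days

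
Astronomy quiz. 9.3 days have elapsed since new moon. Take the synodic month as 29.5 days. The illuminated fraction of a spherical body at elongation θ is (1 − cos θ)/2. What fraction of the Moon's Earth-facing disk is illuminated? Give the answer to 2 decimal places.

0.70

The Moon has covered 9.3/29.5 of its cycle, so θ ≈ 360° × 9.3/29.5 = 113.5°.
Illuminated fraction = (1 − cos 113.5°)/2 = (1 − (-0.399))/2 ≈ 0.699.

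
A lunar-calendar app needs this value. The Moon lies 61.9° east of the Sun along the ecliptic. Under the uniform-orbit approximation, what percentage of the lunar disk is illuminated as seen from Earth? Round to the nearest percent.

Half-versine of 61.9°: (1 − 0.471)/2 = 0.264, i.e. 26%.

26%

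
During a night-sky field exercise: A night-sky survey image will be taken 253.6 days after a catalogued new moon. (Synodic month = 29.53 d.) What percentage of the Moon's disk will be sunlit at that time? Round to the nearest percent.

Reduce mod P: 253.6 − 8×29.53 = 17.36 d into the current lunation.
Phase angle: θ = 360°·(17.36 d)/(29.53 d) = 211.6°.
Illuminated fraction = (1 − cos 211.6°)/2 = (1 − (-0.851))/2 ≈ 0.926, so 93%.

93%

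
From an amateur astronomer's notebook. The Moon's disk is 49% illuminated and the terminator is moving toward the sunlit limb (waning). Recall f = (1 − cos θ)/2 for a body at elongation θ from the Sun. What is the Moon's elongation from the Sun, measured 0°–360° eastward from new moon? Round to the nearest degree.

271°

cos θ = 1 − 2f = 0.020, giving a principal value of 88.9°.
Since the Moon is past full (waning), take the reflex angle: θ = 360° − 88.9° = 271.1°.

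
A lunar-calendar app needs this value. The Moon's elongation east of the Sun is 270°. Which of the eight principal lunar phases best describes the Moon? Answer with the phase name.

270° lies in the last quarter sector of the 8-phase cycle.

last quarter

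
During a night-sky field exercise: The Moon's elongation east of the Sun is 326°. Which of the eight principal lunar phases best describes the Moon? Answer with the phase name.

The waning crescent sector spans roughly 292°–338°; 326° falls inside it.

waning crescent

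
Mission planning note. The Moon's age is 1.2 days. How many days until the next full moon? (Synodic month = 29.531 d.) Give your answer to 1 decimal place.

Full moon is 0.5 of the way through the cycle: age 0.5 × 29.531 = 14.765 d.
That is 14.765 − 1.2 = 13.566 days ahead.

13.6 days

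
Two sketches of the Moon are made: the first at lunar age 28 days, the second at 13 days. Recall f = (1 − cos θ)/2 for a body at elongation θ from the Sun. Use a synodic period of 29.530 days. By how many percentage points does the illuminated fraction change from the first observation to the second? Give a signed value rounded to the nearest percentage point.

+94 pp

First observation: θ = 360°·28/29.530 = 341.3°, so f = 0.026.
Second observation: θ = 158.5°, f = 0.965.
Δf = 0.965 − 0.026 = +0.939, i.e. +94 pp.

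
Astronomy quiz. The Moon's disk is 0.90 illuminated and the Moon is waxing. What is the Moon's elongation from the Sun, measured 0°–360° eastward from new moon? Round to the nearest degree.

cos θ = 1 − 2f = -0.800, giving a principal value of 143.1°.
The Moon is waxing (0°–180°), so θ = 143.1° directly.

143°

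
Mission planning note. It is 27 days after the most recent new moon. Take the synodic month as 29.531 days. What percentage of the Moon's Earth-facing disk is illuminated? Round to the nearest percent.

7%

Phase angle: θ = 360°·(27 d)/(29.531 d) = 329.1°.
With cos θ = 0.858, the lit fraction is (1 − 0.858)/2 ≈ 0.071, so 7%.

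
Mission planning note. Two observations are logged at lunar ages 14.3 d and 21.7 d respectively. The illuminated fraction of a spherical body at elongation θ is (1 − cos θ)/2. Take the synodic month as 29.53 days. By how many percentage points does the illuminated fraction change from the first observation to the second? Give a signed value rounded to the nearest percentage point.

-45 pp

θ₁ = 360° × 14.3/29.53 = 174.3°, f₁ = (1 − cos θ₁)/2 = 0.998.
θ₂ = 360° × 21.7/29.53 = 264.5°, f₂ = (1 − cos θ₂)/2 = 0.548.
Change = f₂ − f₁ = -0.450 → -45 percentage points.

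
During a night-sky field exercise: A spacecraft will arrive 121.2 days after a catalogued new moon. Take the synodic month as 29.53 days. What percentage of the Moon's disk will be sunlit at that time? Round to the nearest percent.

10%

Reduce mod P: 121.2 − 4×29.53 = 3.08 d into the current lunation.
Phase angle: θ = 360°·(3.08 d)/(29.53 d) = 37.5°.
With cos θ = 0.793, the lit fraction is (1 − 0.793)/2 ≈ 0.104, so 10%.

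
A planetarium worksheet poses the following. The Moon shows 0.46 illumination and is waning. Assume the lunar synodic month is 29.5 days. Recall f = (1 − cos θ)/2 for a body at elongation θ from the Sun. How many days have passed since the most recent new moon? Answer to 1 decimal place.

22.5 days

cos θ = 1 − 2f = 0.080, giving a principal value of 85.4°.
A waning Moon lies in 180°–360°, so θ = 360° − 85.4° = 274.6°.
Age = 29.5 × 274.6°/360° ≈ 22.50 days.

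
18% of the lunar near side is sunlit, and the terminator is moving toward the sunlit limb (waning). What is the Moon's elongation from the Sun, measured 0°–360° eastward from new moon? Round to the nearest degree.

Invert f = (1 − cos θ)/2 to get cos θ = 1 − 2(0.18) = 0.640, hence θ₀ = arccos 0.640 = 50.2°.
A waning Moon lies in 180°–360°, so θ = 360° − 50.2° = 309.8°.

310°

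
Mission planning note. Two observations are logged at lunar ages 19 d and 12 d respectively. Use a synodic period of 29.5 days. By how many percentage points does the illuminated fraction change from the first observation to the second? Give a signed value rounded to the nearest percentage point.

First observation: θ = 360°·19/29.5 = 231.9°, so f = 0.809.
Second observation: θ = 146.4°, f = 0.917.
Δf = 0.917 − 0.809 = +0.108, i.e. +11 pp.

+11 percentage points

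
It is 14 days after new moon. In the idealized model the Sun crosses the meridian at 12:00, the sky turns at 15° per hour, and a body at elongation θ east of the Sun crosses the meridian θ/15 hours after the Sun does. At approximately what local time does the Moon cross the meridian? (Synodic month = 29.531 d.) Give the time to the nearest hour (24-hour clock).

23:00

Phase angle: θ = 360°·(14 d)/(29.531 d) = 170.7°.
The Moon trails the Sun by θ/15 = 170.7/15 ≈ 11.38 hours.
12:00 + 11.38 h ≈ 23:23 → 23:00 to the nearest hour.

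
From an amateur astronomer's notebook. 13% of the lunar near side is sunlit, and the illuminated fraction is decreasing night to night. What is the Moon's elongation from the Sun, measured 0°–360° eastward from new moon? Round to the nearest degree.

From f = (1 − cos θ)/2: cos θ = 1 − 2×0.13 = 0.740; arccos → 42.3°.
Since the Moon is past full (waning), take the reflex angle: θ = 360° − 42.3° = 317.7°.

318°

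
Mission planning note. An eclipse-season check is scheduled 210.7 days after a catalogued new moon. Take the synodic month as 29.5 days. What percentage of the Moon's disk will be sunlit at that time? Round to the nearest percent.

19%

Reduce mod P: 210.7 − 7×29.5 = 4.20 d into the current lunation.
The Moon has covered 4.20/29.5 of its cycle, so θ ≈ 360° × 4.20/29.5 = 51.3°.
cos 51.3° = 0.626, so f = (1 − 0.626)/2 = 0.187, so 19%.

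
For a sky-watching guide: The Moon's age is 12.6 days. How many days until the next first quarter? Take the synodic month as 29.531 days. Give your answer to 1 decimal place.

24.3 days

First quarter is 0.25 of the way through the cycle: age 0.25 × 29.531 = 7.383 d.
This lunation's first quarter (7.383 d) has passed, so add one period: 36.914 − 12.6 = 24.314 days.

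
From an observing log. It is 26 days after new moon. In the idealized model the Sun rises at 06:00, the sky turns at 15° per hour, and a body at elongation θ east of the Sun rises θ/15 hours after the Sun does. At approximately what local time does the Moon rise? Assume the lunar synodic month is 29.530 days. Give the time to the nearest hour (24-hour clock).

03:00

The Moon has covered 26/29.530 of its cycle, so θ ≈ 360° × 26/29.530 = 317.0°.
At 15° of sky rotation per hour, 317.0° corresponds to a 21.13 h lag.
06:00 + 21.13 h ≈ 03:08 → 03:00 to the nearest hour.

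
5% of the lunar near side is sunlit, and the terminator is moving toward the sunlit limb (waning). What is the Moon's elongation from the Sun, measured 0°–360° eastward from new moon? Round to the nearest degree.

334°

Invert f = (1 − cos θ)/2 to get cos θ = 1 − 2(0.05) = 0.900, hence θ₀ = arccos 0.900 = 25.8°.
A waning Moon lies in 180°–360°, so θ = 360° − 25.8° = 334.2°.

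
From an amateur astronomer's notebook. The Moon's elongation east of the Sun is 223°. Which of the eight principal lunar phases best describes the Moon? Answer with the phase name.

waning gibbous

223° lies in the waning gibbous sector of the 8-phase cycle.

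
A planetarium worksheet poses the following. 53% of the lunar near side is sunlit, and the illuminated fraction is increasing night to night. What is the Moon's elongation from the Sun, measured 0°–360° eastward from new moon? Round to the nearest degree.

From f = (1 − cos θ)/2: cos θ = 1 − 2×0.53 = -0.060; arccos → 93.4°.
The Moon is waxing (0°–180°), so θ = 93.4° directly.

93°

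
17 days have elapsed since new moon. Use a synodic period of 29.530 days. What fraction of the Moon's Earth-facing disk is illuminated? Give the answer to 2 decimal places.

Elongation θ = 360° × 17/29.530 ≈ 207.2°.
Illuminated fraction = (1 − cos 207.2°)/2 = (1 − (-0.889))/2 ≈ 0.945.

0.94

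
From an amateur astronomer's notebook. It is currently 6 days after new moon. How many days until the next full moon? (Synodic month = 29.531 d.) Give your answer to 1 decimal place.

8.8 days

Full moon occurs at elongation 180°, i.e. at age 29.531 × 180/360 = 14.765 d.
So 8.765 days remain (14.765 − 6).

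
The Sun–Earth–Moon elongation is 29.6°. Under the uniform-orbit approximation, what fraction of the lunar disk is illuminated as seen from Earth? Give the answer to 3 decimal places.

0.065

f = (1 − cos 29.6°)/2 = (1 − 0.869)/2 ≈ 0.065.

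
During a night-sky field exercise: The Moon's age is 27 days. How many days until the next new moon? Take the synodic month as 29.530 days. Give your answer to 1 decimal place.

2.5 days

The next new moon completes the synodic month: 29.530 − 27 = 2.530 days.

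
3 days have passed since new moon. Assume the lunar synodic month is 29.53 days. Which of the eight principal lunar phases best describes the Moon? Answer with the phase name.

At 3/29.53 of the cycle, θ ≈ 37° — the waxing crescent range.

waxing crescent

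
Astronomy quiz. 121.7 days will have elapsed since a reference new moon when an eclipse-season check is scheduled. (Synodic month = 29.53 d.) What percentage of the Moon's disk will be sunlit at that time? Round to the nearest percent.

14%

121.7 d spans 4 complete synodic months (4 × 29.53 = 118.12 d) plus 3.58 d.
Phase angle: θ = 360°·(3.58 d)/(29.53 d) = 43.6°.
cos 43.6° = 0.724, so f = (1 − 0.724)/2 = 0.138, so 14%.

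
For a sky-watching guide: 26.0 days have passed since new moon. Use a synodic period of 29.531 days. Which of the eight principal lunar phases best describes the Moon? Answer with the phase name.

θ ≈ 360° × 26.0/29.531 = 317°, which falls in the waning crescent sector.

waning crescent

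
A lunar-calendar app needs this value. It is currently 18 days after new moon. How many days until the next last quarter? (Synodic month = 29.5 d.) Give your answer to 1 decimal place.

4.1 days

Last quarter is 0.75 of the way through the cycle: age 0.75 × 29.5 = 22.125 d.
That is 22.125 − 18 = 4.125 days ahead.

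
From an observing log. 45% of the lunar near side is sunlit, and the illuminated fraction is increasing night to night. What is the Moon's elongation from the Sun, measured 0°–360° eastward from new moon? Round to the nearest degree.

Invert f = (1 − cos θ)/2 to get cos θ = 1 − 2(0.45) = 0.100, hence θ₀ = arccos 0.100 = 84.3°.
Before full moon the principal value applies: θ = 84.3°.

84°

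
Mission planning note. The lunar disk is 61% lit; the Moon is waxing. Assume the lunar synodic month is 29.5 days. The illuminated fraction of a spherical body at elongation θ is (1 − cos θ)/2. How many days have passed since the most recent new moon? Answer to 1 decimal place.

From f = (1 − cos θ)/2: cos θ = 1 − 2×0.61 = -0.220; arccos → 102.7°.
The Moon is waxing (0°–180°), so θ = 102.7° directly.
At 360°/29.5 d per day, 102.7° corresponds to 8.42 days.

8.4 days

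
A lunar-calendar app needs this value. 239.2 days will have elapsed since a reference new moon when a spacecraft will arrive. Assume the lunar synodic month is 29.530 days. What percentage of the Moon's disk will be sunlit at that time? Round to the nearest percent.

10%

239.2 d spans 8 complete synodic months (8 × 29.530 = 236.24 d) plus 2.96 d.
Phase angle: θ = 360°·(2.96 d)/(29.530 d) = 36.1°.
cos 36.1° = 0.808, so f = (1 − 0.808)/2 = 0.096, so 10%.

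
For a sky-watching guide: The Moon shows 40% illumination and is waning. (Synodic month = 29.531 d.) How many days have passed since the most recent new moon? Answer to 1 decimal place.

23.1 days

From f = (1 − cos θ)/2: cos θ = 1 − 2×0.40 = 0.200; arccos → 78.5°.
Since the Moon is past full (waning), take the reflex angle: θ = 360° − 78.5° = 281.5°.
Age = 29.531 × 281.5°/360° ≈ 23.09 days.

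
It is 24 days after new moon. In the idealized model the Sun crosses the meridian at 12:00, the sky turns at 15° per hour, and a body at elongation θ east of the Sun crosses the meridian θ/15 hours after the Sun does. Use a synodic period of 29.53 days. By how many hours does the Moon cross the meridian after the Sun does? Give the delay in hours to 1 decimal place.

Phase angle: θ = 360°·(24 d)/(29.53 d) = 292.6°.
Delay after the Sun = 292.6° / (15°/h) ≈ 19.51 h.
So the Moon crosses the meridian 19.51 h after the Sun.

19.5 h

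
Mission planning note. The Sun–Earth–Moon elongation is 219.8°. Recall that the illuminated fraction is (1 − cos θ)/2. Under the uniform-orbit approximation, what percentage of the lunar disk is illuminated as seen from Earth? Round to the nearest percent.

88%

cos 219.8° = (-0.768), so f = (1 − (-0.768))/2 = 0.884, i.e. 88%.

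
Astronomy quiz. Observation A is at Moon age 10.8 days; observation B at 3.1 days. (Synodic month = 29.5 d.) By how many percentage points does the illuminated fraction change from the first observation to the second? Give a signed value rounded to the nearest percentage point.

-73 percentage points

θ₁ = 360° × 10.8/29.5 = 131.8°, f₁ = (1 − cos θ₁)/2 = 0.833.
θ₂ = 360° × 3.1/29.5 = 37.8°, f₂ = (1 − cos θ₂)/2 = 0.105.
Change = f₂ − f₁ = -0.728 → -73 percentage points.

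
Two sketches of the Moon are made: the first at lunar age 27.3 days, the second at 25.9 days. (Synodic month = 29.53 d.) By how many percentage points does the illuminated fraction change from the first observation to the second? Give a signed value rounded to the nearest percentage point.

+9 percentage points

First observation: θ = 360°·27.3/29.53 = 332.8°, so f = 0.055.
Second observation: θ = 315.7°, f = 0.142.
Δf = 0.142 − 0.055 = +0.087, i.e. +9 pp.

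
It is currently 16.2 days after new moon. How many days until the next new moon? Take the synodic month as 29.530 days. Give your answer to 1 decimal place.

One full lunation from the last new moon is 29.530 d; remaining = 29.530 − 16.2 = 13.330 d.

13.3 days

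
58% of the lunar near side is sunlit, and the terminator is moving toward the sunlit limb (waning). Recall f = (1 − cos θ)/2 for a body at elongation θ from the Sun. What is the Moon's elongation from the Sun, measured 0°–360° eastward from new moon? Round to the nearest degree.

261°

Invert f = (1 − cos θ)/2 to get cos θ = 1 − 2(0.58) = -0.160, hence θ₀ = arccos -0.160 = 99.2°.
Waning ⇒ past full, so θ = 360° − 99.2° = 260.8°.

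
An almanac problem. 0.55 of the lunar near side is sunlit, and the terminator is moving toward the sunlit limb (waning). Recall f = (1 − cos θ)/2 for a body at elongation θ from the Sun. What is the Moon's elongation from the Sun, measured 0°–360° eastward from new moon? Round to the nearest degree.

264°

cos θ = 1 − 2f = -0.100, giving a principal value of 95.7°.
Since the Moon is past full (waning), take the reflex angle: θ = 360° − 95.7° = 264.3°.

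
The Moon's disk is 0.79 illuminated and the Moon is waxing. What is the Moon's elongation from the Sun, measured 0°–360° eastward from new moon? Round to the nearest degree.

cos θ = 1 − 2f = -0.580, giving a principal value of 125.5°.
The Moon is waxing (0°–180°), so θ = 125.5° directly.

125°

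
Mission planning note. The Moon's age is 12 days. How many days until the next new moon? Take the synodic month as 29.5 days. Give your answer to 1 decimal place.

The next new moon completes the synodic month: 29.5 − 12 = 17.500 days.

17.5 days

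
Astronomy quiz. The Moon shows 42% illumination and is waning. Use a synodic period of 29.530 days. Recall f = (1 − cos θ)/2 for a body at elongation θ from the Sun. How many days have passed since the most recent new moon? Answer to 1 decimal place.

Invert f = (1 − cos θ)/2 to get cos θ = 1 − 2(0.42) = 0.160, hence θ₀ = arccos 0.160 = 80.8°.
Since the Moon is past full (waning), take the reflex angle: θ = 360° − 80.8° = 279.2°.
At 360°/29.530 d per day, 279.2° corresponds to 22.90 days.

22.9 days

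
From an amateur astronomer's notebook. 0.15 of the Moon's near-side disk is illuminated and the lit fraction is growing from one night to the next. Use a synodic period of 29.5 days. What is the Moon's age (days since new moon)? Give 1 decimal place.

cos θ = 1 − 2f = 0.700, giving a principal value of 45.6°.
The Moon is waxing (0°–180°), so θ = 45.6° directly.
At 360°/29.5 d per day, 45.6° corresponds to 3.73 days.

3.7 days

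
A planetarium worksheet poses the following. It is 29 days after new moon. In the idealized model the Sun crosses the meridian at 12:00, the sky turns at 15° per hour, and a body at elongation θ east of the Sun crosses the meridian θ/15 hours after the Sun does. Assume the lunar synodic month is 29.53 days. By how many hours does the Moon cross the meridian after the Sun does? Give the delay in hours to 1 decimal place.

23.6 h

Phase angle: θ = 360°·(29 d)/(29.53 d) = 353.5°.
The Moon trails the Sun by θ/15 = 353.5/15 ≈ 23.57 hours.
So the Moon crosses the meridian 23.57 h after the Sun.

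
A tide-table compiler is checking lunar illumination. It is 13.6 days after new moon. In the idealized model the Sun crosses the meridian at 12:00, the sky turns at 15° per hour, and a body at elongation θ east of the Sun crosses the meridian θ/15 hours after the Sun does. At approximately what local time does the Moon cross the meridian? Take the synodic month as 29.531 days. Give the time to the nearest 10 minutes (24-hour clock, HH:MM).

23:00

The Moon has covered 13.6/29.531 of its cycle, so θ ≈ 360° × 13.6/29.531 = 165.8°.
At 15° of sky rotation per hour, 165.8° corresponds to a 11.05 h lag.
12:00 + 11.053 h ≈ 23:03 → 23:00 to the nearest ten minutes.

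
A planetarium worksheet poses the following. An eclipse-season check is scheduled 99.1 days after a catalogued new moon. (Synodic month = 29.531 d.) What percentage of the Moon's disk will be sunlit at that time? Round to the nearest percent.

81%

Reduce mod P: 99.1 − 3×29.531 = 10.51 d into the current lunation.
Phase angle: θ = 360°·(10.51 d)/(29.531 d) = 128.1°.
cos 128.1° = (-0.617), so f = (1 − (-0.617))/2 = 0.808, so 81%.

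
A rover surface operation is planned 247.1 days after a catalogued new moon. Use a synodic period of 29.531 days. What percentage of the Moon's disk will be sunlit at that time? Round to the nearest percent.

84%

Reduce mod P: 247.1 − 8×29.531 = 10.85 d into the current lunation.
Elongation θ = 360° × 10.85/29.531 ≈ 132.3°.
cos 132.3° = (-0.673), so f = (1 − (-0.673))/2 = 0.836, so 84%.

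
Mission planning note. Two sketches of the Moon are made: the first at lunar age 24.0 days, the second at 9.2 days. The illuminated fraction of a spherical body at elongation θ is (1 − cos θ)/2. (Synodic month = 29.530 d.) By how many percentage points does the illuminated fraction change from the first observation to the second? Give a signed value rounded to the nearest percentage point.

First observation: θ = 360°·24.0/29.530 = 292.6°, so f = 0.308.
Second observation: θ = 112.2°, f = 0.689.
Δf = 0.689 − 0.308 = +0.381, i.e. +38 pp.

+38 percentage points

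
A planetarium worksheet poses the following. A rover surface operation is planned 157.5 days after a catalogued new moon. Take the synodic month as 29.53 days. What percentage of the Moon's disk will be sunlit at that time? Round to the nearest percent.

157.5/29.53 = 5.334 lunations, so 5 complete cycles and 9.85 d into the next.
Elongation θ = 360° × 9.85/29.53 ≈ 120.1°.
cos 120.1° = (-0.501), so f = (1 − (-0.501))/2 = 0.751, so 75%.

75%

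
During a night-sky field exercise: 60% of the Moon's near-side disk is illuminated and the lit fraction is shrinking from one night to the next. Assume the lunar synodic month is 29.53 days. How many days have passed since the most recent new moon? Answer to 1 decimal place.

21.2 days

cos θ = 1 − 2f = -0.200, giving a principal value of 101.5°.
Waning ⇒ past full, so θ = 360° − 101.5° = 258.5°.
That fraction of the synodic month is 258.5/360 × 29.53 d ≈ 21.20 d.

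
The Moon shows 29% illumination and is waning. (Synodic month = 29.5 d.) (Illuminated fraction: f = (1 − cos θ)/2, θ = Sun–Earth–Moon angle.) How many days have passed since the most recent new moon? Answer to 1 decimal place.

24.2 days

From f = (1 − cos θ)/2: cos θ = 1 − 2×0.29 = 0.420; arccos → 65.2°.
Waning ⇒ past full, so θ = 360° − 65.2° = 294.8°.
Age = 29.5 × 294.8°/360° ≈ 24.16 days.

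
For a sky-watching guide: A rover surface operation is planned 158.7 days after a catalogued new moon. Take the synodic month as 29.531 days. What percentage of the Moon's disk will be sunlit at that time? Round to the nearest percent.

85%

Reduce mod P: 158.7 − 5×29.531 = 11.04 d into the current lunation.
Phase angle: θ = 360°·(11.04 d)/(29.531 d) = 134.6°.
cos 134.6° = (-0.703), so f = (1 − (-0.703))/2 = 0.851, so 85%.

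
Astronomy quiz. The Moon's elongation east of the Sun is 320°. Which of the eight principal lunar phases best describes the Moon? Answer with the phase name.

320° lies in the waning crescent sector of the 8-phase cycle.

waning crescent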